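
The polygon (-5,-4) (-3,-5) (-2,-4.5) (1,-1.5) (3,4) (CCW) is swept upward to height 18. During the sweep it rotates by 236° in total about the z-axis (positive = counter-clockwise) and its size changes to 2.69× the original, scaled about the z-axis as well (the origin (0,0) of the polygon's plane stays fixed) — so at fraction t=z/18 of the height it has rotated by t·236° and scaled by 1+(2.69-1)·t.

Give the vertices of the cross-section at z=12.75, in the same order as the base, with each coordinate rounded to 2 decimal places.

t = z/height = 12.75/18 = 0.708333
s = 1 + (scale-1)·z/height = 1 + (2.69-1)·12.75/18 = 2.197083
θ = twist·z/height = 236°·12.75/18 = 167.1667° = 2.917609 rad
cos θ = -0.975020, sin θ = 0.222116 (intermediates below are computed at full precision and shown rounded to 5 d.p.)
v1: (-5,-4) → rotate → (5.76356,2.78950) → ×s → (12.66303,6.12877) → (12.66,6.13)
v2: (-3,-5) → rotate → (4.03564,4.20875) → ×s → (8.86664,9.24698) → (8.87,9.25)
v3: (-2,-4.5) → rotate → (2.94956,3.94336) → ×s → (6.48043,8.66389) → (6.48,8.66)
v4: (1,-1.5) → rotate → (-0.64185,1.68465) → ×s → (-1.41019,3.70131) → (-1.41,3.70)
v5: (3,4) → rotate → (-3.81352,-3.23373) → ×s → (-8.37863,-7.10478) → (-8.38,-7.10)

Cross-section at z=12.75: (12.66,6.13) (8.87,9.25) (6.48,8.66) (-1.41,3.70) (-8.38,-7.10)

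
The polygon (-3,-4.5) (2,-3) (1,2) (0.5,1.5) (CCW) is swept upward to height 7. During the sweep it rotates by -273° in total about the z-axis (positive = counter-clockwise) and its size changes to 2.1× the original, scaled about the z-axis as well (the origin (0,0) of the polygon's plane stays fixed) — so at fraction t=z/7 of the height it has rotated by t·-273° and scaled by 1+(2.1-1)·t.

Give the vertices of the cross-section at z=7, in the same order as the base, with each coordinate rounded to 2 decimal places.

t = z/height = 7/7 = 1
s = 1 + (scale-1)·z/height = 1 + (2.1-1)·7/7 = 2.100000
θ = twist·z/height = -273°·7/7 = -273.0000° = -4.764749 rad
cos θ = 0.052336, sin θ = 0.998630 (intermediates below are computed at full precision and shown rounded to 5 d.p.)
v1: (-3,-4.5) → rotate → (4.33683,-3.23140) → ×s → (9.10733,-6.78594) → (9.11,-6.79)
v2: (2,-3) → rotate → (3.10056,1.84025) → ×s → (6.51118,3.86453) → (6.51,3.86)
v3: (1,2) → rotate → (-1.94492,1.10330) → ×s → (-4.08434,2.31693) → (-4.08,2.32)
v4: (0.5,1.5) → rotate → (-1.47178,0.57782) → ×s → (-3.09073,1.21342) → (-3.09,1.21)

Cross-section at z=7: (9.11,-6.79) (6.51,3.86) (-4.08,2.32) (-3.09,1.21)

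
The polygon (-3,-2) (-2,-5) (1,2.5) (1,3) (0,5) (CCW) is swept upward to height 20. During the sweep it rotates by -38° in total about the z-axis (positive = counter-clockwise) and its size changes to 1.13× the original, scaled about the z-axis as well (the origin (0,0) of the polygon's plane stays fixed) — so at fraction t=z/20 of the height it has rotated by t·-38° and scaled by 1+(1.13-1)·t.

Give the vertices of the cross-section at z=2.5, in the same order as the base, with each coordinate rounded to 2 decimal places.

t = z/height = 2.5/20 = 0.125
s = 1 + (scale-1)·z/height = 1 + (1.13-1)·2.5/20 = 1.016250
θ = twist·z/height = -38°·2.5/20 = -4.7500° = -0.082903 rad
cos θ = 0.996566, sin θ = -0.082808 (intermediates below are computed at full precision and shown rounded to 5 d.p.)
v1: (-3,-2) → rotate → (-3.15531,-1.74471) → ×s → (-3.20659,-1.77306) → (-3.21,-1.77)
v2: (-2,-5) → rotate → (-2.40717,-4.81721) → ×s → (-2.44629,-4.89549) → (-2.45,-4.90)
v3: (1,2.5) → rotate → (1.20359,2.40861) → ×s → (1.22314,2.44775) → (1.22,2.45)
v4: (1,3) → rotate → (1.24499,2.90689) → ×s → (1.26522,2.95413) → (1.27,2.95)
v5: (0,5) → rotate → (0.41404,4.98283) → ×s → (0.42077,5.06380) → (0.42,5.06)

Cross-section at z=2.5: (-3.21,-1.77) (-2.45,-4.90) (1.22,2.45) (1.27,2.95) (0.42,5.06)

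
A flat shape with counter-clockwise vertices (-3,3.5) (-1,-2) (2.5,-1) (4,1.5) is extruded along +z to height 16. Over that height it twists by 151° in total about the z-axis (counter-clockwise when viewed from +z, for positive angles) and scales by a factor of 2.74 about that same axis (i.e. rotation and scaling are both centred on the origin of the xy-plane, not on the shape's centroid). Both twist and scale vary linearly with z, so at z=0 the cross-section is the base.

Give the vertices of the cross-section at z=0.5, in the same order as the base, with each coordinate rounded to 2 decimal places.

t = z/height = 0.5/16 = 0.03125
s = 1 + (scale-1)·z/height = 1 + (2.74-1)·0.5/16 = 1.054375
θ = twist·z/height = 151°·0.5/16 = 4.7188° = 0.082358 rad
cos θ = 0.996611, sin θ = 0.082265 (intermediates below are computed at full precision and shown rounded to 5 d.p.)
v1: (-3,3.5) → rotate → (-3.27776,3.24134) → ×s → (-3.45599,3.41759) → (-3.46,3.42)
v2: (-1,-2) → rotate → (-0.83208,-2.07549) → ×s → (-0.87733,-2.18834) → (-0.88,-2.19)
v3: (2.5,-1) → rotate → (2.57379,-0.79095) → ×s → (2.71374,-0.83396) → (2.71,-0.83)
v4: (4,1.5) → rotate → (3.86305,1.82397) → ×s → (4.07310,1.92315) → (4.07,1.92)

Cross-section at z=0.5: (-3.46,3.42) (-0.88,-2.19) (2.71,-0.83) (4.07,1.92)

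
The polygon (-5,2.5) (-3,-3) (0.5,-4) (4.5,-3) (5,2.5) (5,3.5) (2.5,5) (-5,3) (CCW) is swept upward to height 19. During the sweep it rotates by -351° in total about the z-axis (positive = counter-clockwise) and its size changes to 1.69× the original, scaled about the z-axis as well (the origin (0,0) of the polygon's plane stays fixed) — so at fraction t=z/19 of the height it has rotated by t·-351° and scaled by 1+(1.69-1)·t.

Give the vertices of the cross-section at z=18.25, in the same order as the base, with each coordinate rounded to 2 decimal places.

Cross-section at z=18.25: (-9.28,0.60) (-2.66,-6.53) (3.35,-5.81) (8.83,-1.69) (6.05,7.06) (5.40,8.59) (0.60,9.28) (-9.60,1.37)

t = z/height = 18.25/19 = 0.960526
s = 1 + (scale-1)·z/height = 1 + (1.69-1)·18.25/19 = 1.662763
θ = twist·z/height = -351°·18.25/19 = -337.1447° = -5.884286 rad
cos θ = 0.921489, sin θ = 0.388405 (intermediates below are computed at full precision and shown rounded to 5 d.p.)
v1: (-5,2.5) → rotate → (-5.57846,0.36170) → ×s → (-9.27565,0.60142) → (-9.28,0.60)
v2: (-3,-3) → rotate → (-1.59925,-3.92968) → ×s → (-2.65918,-6.53413) → (-2.66,-6.53)
v3: (0.5,-4) → rotate → (2.01436,-3.49175) → ×s → (3.34941,-5.80596) → (3.35,-5.81)
v4: (4.5,-3) → rotate → (5.31191,-1.01665) → ×s → (8.83245,-1.69044) → (8.83,-1.69)
v5: (5,2.5) → rotate → (3.63643,4.24575) → ×s → (6.04653,7.05967) → (6.05,7.06)
v6: (5,3.5) → rotate → (3.24803,5.16723) → ×s → (5.40070,8.59189) → (5.40,8.59)
v7: (2.5,5) → rotate → (0.36170,5.57846) → ×s → (0.60142,9.27565) → (0.60,9.28)
v8: (-5,3) → rotate → (-5.77266,0.82244) → ×s → (-9.59856,1.36753) → (-9.60,1.37)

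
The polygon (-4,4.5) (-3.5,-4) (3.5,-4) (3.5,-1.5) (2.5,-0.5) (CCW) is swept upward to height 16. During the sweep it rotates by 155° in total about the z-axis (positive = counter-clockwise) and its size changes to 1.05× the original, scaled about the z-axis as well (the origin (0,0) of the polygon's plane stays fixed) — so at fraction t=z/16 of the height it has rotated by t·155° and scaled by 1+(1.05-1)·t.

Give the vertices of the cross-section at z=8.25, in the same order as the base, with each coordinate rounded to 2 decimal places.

Cross-section at z=8.25: (-5.26,-3.23) (3.41,-4.25) (4.67,2.82) (2.14,3.27) (0.95,2.44)

t = z/height = 8.25/16 = 0.515625
s = 1 + (scale-1)·z/height = 1 + (1.05-1)·8.25/16 = 1.025781
θ = twist·z/height = 155°·8.25/16 = 79.9219° = 1.394900 rad
cos θ = 0.174991, sin θ = 0.984570 (intermediates below are computed at full precision and shown rounded to 5 d.p.)
v1: (-4,4.5) → rotate → (-5.13053,-3.15082) → ×s → (-5.26280,-3.23205) → (-5.26,-3.23)
v2: (-3.5,-4) → rotate → (3.32581,-4.14596) → ×s → (3.41156,-4.25285) → (3.41,-4.25)
v3: (3.5,-4) → rotate → (4.55075,2.74603) → ×s → (4.66807,2.81683) → (4.67,2.82)
v4: (3.5,-1.5) → rotate → (2.08932,3.18351) → ×s → (2.14319,3.26558) → (2.14,3.27)
v5: (2.5,-0.5) → rotate → (0.92976,2.37393) → ×s → (0.95373,2.43513) → (0.95,2.44)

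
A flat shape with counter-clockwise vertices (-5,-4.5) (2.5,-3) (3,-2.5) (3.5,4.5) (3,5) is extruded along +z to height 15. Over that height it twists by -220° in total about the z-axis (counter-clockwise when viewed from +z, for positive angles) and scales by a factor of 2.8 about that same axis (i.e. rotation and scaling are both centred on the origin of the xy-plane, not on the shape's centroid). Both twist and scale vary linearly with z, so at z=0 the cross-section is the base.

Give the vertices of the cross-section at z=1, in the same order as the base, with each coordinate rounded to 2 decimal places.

t = z/height = 1/15 = 0.0666667
s = 1 + (scale-1)·z/height = 1 + (2.8-1)·1/15 = 1.120000
θ = twist·z/height = -220°·1/15 = -14.6667° = -0.255982 rad
cos θ = 0.967415, sin θ = -0.253195 (intermediates below are computed at full precision and shown rounded to 5 d.p.)
v1: (-5,-4.5) → rotate → (-5.97645,-3.08739) → ×s → (-6.69363,-3.45788) → (-6.69,-3.46)
v2: (2.5,-3) → rotate → (1.65895,-3.53523) → ×s → (1.85803,-3.95946) → (1.86,-3.96)
v3: (3,-2.5) → rotate → (2.26926,-3.17812) → ×s → (2.54157,-3.55950) → (2.54,-3.56)
v4: (3.5,4.5) → rotate → (4.52533,3.46719) → ×s → (5.06837,3.88325) → (5.07,3.88)
v5: (3,5) → rotate → (4.16822,4.07749) → ×s → (4.66841,4.56679) → (4.67,4.57)

Cross-section at z=1: (-6.69,-3.46) (1.86,-3.96) (2.54,-3.56) (5.07,3.88) (4.67,4.57)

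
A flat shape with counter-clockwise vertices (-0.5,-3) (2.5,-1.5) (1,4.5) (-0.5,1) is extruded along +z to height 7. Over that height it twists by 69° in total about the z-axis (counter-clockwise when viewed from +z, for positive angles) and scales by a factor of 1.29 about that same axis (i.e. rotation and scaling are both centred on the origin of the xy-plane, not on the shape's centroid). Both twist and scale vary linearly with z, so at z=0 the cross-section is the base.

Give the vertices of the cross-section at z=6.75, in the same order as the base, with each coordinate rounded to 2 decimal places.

t = z/height = 6.75/7 = 0.964286
s = 1 + (scale-1)·z/height = 1 + (1.29-1)·6.75/7 = 1.279643
θ = twist·z/height = 69°·6.75/7 = 66.5357° = 1.161267 rad
cos θ = 0.398177, sin θ = 0.917308 (intermediates below are computed at full precision and shown rounded to 5 d.p.)
v1: (-0.5,-3) → rotate → (2.55284,-1.65319) → ×s → (3.26672,-2.11549) → (3.27,-2.12)
v2: (2.5,-1.5) → rotate → (2.37141,1.69601) → ×s → (3.03455,2.17028) → (3.03,2.17)
v3: (1,4.5) → rotate → (-3.72971,2.70911) → ×s → (-4.77270,3.46669) → (-4.77,3.47)
v4: (-0.5,1) → rotate → (-1.11640,-0.06048) → ×s → (-1.42859,-0.07739) → (-1.43,-0.08)

Cross-section at z=6.75: (3.27,-2.12) (3.03,2.17) (-4.77,3.47) (-1.43,-0.08)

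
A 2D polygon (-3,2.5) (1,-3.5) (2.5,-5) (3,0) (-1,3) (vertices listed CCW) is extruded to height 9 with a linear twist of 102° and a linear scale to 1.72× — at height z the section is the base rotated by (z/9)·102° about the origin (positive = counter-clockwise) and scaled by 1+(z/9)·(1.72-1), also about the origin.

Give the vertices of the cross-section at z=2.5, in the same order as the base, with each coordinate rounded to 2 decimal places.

t = z/height = 2.5/9 = 0.277778
s = 1 + (scale-1)·z/height = 1 + (1.72-1)·2.5/9 = 1.200000
θ = twist·z/height = 102°·2.5/9 = 28.3333° = 0.494510 rad
cos θ = 0.880201, sin θ = 0.474600 (intermediates below are computed at full precision and shown rounded to 5 d.p.)
v1: (-3,2.5) → rotate → (-3.82711,0.77670) → ×s → (-4.59253,0.93204) → (-4.59,0.93)
v2: (1,-3.5) → rotate → (2.54130,-2.60610) → ×s → (3.04956,-3.12733) → (3.05,-3.13)
v3: (2.5,-5) → rotate → (4.57351,-3.21451) → ×s → (5.48821,-3.85741) → (5.49,-3.86)
v4: (3,0) → rotate → (2.64060,1.42380) → ×s → (3.16873,1.70856) → (3.17,1.71)
v5: (-1,3) → rotate → (-2.30400,2.16600) → ×s → (-2.76480,2.59920) → (-2.76,2.60)

Cross-section at z=2.5: (-4.59,0.93) (3.05,-3.13) (5.49,-3.86) (3.17,1.71) (-2.76,2.60)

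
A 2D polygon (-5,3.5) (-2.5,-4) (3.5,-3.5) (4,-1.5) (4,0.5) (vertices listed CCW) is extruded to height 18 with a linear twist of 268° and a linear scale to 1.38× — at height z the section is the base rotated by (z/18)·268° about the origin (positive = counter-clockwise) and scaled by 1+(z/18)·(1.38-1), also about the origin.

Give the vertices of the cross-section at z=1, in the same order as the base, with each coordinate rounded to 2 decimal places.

Cross-section at z=1: (-5.85,2.14) (-1.42,-4.60) (4.37,-2.54) (4.34,-0.43) (3.82,1.54)

t = z/height = 1/18 = 0.0555556
s = 1 + (scale-1)·z/height = 1 + (1.38-1)·1/18 = 1.021111
θ = twist·z/height = 268°·1/18 = 14.8889° = 0.259860 rad
cos θ = 0.966426, sin θ = 0.256945 (intermediates below are computed at full precision and shown rounded to 5 d.p.)
v1: (-5,3.5) → rotate → (-5.73144,2.09776) → ×s → (-5.85244,2.14205) → (-5.85,2.14)
v2: (-2.5,-4) → rotate → (-1.38828,-4.50807) → ×s → (-1.41759,-4.60324) → (-1.42,-4.60)
v3: (3.5,-3.5) → rotate → (4.28180,-2.48318) → ×s → (4.37219,-2.53560) → (4.37,-2.54)
v4: (4,-1.5) → rotate → (4.25112,-0.42186) → ×s → (4.34087,-0.43076) → (4.34,-0.43)
v5: (4,0.5) → rotate → (3.73723,1.51099) → ×s → (3.81613,1.54289) → (3.82,1.54)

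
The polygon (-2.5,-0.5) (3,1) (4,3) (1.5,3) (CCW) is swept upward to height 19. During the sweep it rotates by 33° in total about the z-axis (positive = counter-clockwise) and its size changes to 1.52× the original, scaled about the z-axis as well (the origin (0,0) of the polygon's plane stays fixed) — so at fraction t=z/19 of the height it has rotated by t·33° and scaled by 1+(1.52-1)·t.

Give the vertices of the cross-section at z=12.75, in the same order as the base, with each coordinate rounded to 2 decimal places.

Cross-section at z=12.75: (-2.87,-1.90) (3.24,2.77) (3.47,5.78) (0.35,4.51)

t = z/height = 12.75/19 = 0.671053
s = 1 + (scale-1)·z/height = 1 + (1.52-1)·12.75/19 = 1.348947
θ = twist·z/height = 33°·12.75/19 = 22.1447° = 0.386499 rad
cos θ = 0.926235, sin θ = 0.376948 (intermediates below are computed at full precision and shown rounded to 5 d.p.)
v1: (-2.5,-0.5) → rotate → (-2.12711,-1.40549) → ×s → (-2.86936,-1.89593) → (-2.87,-1.90)
v2: (3,1) → rotate → (2.40176,2.05708) → ×s → (3.23984,2.77489) → (3.24,2.77)
v3: (4,3) → rotate → (2.57410,4.28649) → ×s → (3.47232,5.78225) → (3.47,5.78)
v4: (1.5,3) → rotate → (0.25851,3.34413) → ×s → (0.34872,4.51105) → (0.35,4.51)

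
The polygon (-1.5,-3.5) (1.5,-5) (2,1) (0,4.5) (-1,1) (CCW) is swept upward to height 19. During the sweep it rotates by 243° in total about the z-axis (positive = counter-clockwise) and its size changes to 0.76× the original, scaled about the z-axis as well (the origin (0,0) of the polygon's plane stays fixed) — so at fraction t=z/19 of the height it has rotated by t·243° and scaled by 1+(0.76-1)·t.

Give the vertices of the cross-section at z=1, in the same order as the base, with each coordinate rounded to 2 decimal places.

Cross-section at z=1: (-0.68,-3.70) (2.54,-4.49) (1.71,1.40) (-0.98,4.33) (-1.18,0.74)

t = z/height = 1/19 = 0.0526316
s = 1 + (scale-1)·z/height = 1 + (0.76-1)·1/19 = 0.987368
θ = twist·z/height = 243°·1/19 = 12.7895° = 0.223218 rad
cos θ = 0.975190, sin θ = 0.221369 (intermediates below are computed at full precision and shown rounded to 5 d.p.)
v1: (-1.5,-3.5) → rotate → (-0.68799,-3.74522) → ×s → (-0.67930,-3.69791) → (-0.68,-3.70)
v2: (1.5,-5) → rotate → (2.56963,-4.54390) → ×s → (2.53717,-4.48650) → (2.54,-4.49)
v3: (2,1) → rotate → (1.72901,1.41793) → ×s → (1.70717,1.40002) → (1.71,1.40)
v4: (0,4.5) → rotate → (-0.99616,4.38836) → ×s → (-0.98358,4.33292) → (-0.98,4.33)
v5: (-1,1) → rotate → (-1.19656,0.75382) → ×s → (-1.18144,0.74430) → (-1.18,0.74)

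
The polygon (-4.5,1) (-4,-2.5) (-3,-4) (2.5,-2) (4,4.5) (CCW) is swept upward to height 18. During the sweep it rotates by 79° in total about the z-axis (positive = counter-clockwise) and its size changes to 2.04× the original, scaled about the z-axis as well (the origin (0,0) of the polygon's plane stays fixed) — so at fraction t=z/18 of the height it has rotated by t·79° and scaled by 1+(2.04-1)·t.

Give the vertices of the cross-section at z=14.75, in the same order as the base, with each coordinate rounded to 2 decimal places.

t = z/height = 14.75/18 = 0.819444
s = 1 + (scale-1)·z/height = 1 + (2.04-1)·14.75/18 = 1.852222
θ = twist·z/height = 79°·14.75/18 = 64.7361° = 1.129858 rad
cos θ = 0.426788, sin θ = 0.904352 (intermediates below are computed at full precision and shown rounded to 5 d.p.)
v1: (-4.5,1) → rotate → (-2.82490,-3.64279) → ×s → (-5.23234,-6.74727) → (-5.23,-6.75)
v2: (-4,-2.5) → rotate → (0.55373,-4.68438) → ×s → (1.02563,-8.67651) → (1.03,-8.68)
v3: (-3,-4) → rotate → (2.33704,-4.42021) → ×s → (4.32872,-8.18721) → (4.33,-8.19)
v4: (2.5,-2) → rotate → (2.87567,1.40730) → ×s → (5.32639,2.60664) → (5.33,2.61)
v5: (4,4.5) → rotate → (-2.36243,5.53795) → ×s → (-4.37575,10.25752) → (-4.38,10.26)

Cross-section at z=14.75: (-5.23,-6.75) (1.03,-8.68) (4.33,-8.19) (5.33,2.61) (-4.38,10.26)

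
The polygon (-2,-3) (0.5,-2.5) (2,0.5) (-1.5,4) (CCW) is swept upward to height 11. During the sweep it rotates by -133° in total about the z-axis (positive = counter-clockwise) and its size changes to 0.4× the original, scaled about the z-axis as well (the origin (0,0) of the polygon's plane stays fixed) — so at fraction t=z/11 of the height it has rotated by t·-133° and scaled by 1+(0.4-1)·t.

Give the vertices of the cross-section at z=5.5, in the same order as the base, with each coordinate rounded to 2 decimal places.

t = z/height = 5.5/11 = 0.5
s = 1 + (scale-1)·z/height = 1 + (0.4-1)·5.5/11 = 0.700000
θ = twist·z/height = -133°·5.5/11 = -66.5000° = -1.160644 rad
cos θ = 0.398749, sin θ = -0.917060 (intermediates below are computed at full precision and shown rounded to 5 d.p.)
v1: (-2,-3) → rotate → (-3.54868,0.63787) → ×s → (-2.48407,0.44651) → (-2.48,0.45)
v2: (0.5,-2.5) → rotate → (-2.09328,-1.45540) → ×s → (-1.46529,-1.01878) → (-1.47,-1.02)
v3: (2,0.5) → rotate → (1.25603,-1.63475) → ×s → (0.87922,-1.14432) → (0.88,-1.14)
v4: (-1.5,4) → rotate → (3.07012,2.97059) → ×s → (2.14908,2.07941) → (2.15,2.08)

Cross-section at z=5.5: (-2.48,0.45) (-1.47,-1.02) (0.88,-1.14) (2.15,2.08)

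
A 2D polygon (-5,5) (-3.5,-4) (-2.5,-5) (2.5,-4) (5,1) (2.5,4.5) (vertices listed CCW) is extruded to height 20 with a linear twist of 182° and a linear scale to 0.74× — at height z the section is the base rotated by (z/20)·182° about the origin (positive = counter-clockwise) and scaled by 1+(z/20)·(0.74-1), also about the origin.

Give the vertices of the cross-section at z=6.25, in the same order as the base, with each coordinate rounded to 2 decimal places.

t = z/height = 6.25/20 = 0.3125
s = 1 + (scale-1)·z/height = 1 + (0.74-1)·6.25/20 = 0.918750
θ = twist·z/height = 182°·6.25/20 = 56.8750° = 0.992656 rad
cos θ = 0.546467, sin θ = 0.837480 (intermediates below are computed at full precision and shown rounded to 5 d.p.)
v1: (-5,5) → rotate → (-6.91974,-1.45506) → ×s → (-6.35751,-1.33684) → (-6.36,-1.34)
v2: (-3.5,-4) → rotate → (1.43729,-5.11705) → ×s → (1.32051,-4.70129) → (1.32,-4.70)
v3: (-2.5,-5) → rotate → (2.82123,-4.82604) → ×s → (2.59201,-4.43392) → (2.59,-4.43)
v4: (2.5,-4) → rotate → (4.71609,-0.09217) → ×s → (4.33291,-0.08468) → (4.33,-0.08)
v5: (5,1) → rotate → (1.89486,4.73387) → ×s → (1.74090,4.34924) → (1.74,4.35)
v6: (2.5,4.5) → rotate → (-2.40249,4.55280) → ×s → (-2.20729,4.18289) → (-2.21,4.18)

Cross-section at z=6.25: (-6.36,-1.34) (1.32,-4.70) (2.59,-4.43) (4.33,-0.08) (1.74,4.35) (-2.21,4.18)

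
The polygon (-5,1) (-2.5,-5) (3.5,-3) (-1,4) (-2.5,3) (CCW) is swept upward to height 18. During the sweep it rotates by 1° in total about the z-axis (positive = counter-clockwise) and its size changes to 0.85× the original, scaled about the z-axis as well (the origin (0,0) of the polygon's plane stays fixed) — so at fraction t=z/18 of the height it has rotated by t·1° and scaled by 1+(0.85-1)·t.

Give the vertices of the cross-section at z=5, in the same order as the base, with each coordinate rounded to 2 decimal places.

t = z/height = 5/18 = 0.277778
s = 1 + (scale-1)·z/height = 1 + (0.85-1)·5/18 = 0.958333
θ = twist·z/height = 1°·5/18 = 0.2778° = 0.004848 rad
cos θ = 0.999988, sin θ = 0.004848 (intermediates below are computed at full precision and shown rounded to 5 d.p.)
v1: (-5,1) → rotate → (-5.00479,0.97575) → ×s → (-4.79626,0.93509) → (-4.80,0.94)
v2: (-2.5,-5) → rotate → (-2.47573,-5.01206) → ×s → (-2.37257,-4.80323) → (-2.37,-4.80)
v3: (3.5,-3) → rotate → (3.51450,-2.98300) → ×s → (3.36807,-2.85870) → (3.37,-2.86)
v4: (-1,4) → rotate → (-1.01938,3.99510) → ×s → (-0.97691,3.82864) → (-0.98,3.83)
v5: (-2.5,3) → rotate → (-2.51451,2.98784) → ×s → (-2.40974,2.86335) → (-2.41,2.86)

Cross-section at z=5: (-4.80,0.94) (-2.37,-4.80) (3.37,-2.86) (-0.98,3.83) (-2.41,2.86)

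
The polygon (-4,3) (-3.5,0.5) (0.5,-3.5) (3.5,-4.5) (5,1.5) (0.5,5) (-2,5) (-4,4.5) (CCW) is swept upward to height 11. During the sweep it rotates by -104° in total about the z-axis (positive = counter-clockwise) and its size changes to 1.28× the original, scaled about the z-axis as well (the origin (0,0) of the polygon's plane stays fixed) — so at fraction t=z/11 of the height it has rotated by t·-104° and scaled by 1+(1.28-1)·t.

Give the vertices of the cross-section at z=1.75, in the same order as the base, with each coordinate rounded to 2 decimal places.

t = z/height = 1.75/11 = 0.159091
s = 1 + (scale-1)·z/height = 1 + (1.28-1)·1.75/11 = 1.044545
θ = twist·z/height = -104°·1.75/11 = -16.5455° = -0.288773 rad
cos θ = 0.958594, sin θ = -0.284776 (intermediates below are computed at full precision and shown rounded to 5 d.p.)
v1: (-4,3) → rotate → (-2.98005,4.01489) → ×s → (-3.11280,4.19373) → (-3.11,4.19)
v2: (-3.5,0.5) → rotate → (-3.21269,1.47601) → ×s → (-3.35580,1.54176) → (-3.36,1.54)
v3: (0.5,-3.5) → rotate → (-0.51742,-3.49747) → ×s → (-0.54047,-3.65326) → (-0.54,-3.65)
v4: (3.5,-4.5) → rotate → (2.07359,-5.31039) → ×s → (2.16596,-5.54694) → (2.17,-5.55)
v5: (5,1.5) → rotate → (5.22013,0.01401) → ×s → (5.45267,0.01464) → (5.45,0.01)
v6: (0.5,5) → rotate → (1.90318,4.65058) → ×s → (1.98795,4.85774) → (1.99,4.86)
v7: (-2,5) → rotate → (-0.49331,5.36252) → ×s → (-0.51528,5.60140) → (-0.52,5.60)
v8: (-4,4.5) → rotate → (-2.55288,5.45278) → ×s → (-2.66660,5.69567) → (-2.67,5.70)

Cross-section at z=1.75: (-3.11,4.19) (-3.36,1.54) (-0.54,-3.65) (2.17,-5.55) (5.45,0.01) (1.99,4.86) (-0.52,5.60) (-2.67,5.70)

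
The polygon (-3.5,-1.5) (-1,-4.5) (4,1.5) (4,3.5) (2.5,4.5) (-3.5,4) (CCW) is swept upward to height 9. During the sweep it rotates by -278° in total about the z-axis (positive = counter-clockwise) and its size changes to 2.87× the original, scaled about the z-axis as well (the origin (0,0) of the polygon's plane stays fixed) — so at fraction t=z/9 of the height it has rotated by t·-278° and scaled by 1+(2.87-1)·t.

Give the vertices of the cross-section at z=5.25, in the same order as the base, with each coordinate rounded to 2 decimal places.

t = z/height = 5.25/9 = 0.583333
s = 1 + (scale-1)·z/height = 1 + (2.87-1)·5.25/9 = 2.090833
θ = twist·z/height = -278°·5.25/9 = -162.1667° = -2.830342 rad
cos θ = -0.951951, sin θ = -0.306249 (intermediates below are computed at full precision and shown rounded to 5 d.p.)
v1: (-3.5,-1.5) → rotate → (2.87246,2.49980) → ×s → (6.00583,5.22666) → (6.01,5.23)
v2: (-1,-4.5) → rotate → (-0.42617,4.59003) → ×s → (-0.89105,9.59699) → (-0.89,9.60)
v3: (4,1.5) → rotate → (-3.34843,-2.65292) → ×s → (-7.00101,-5.54682) → (-7.00,-5.55)
v4: (4,3.5) → rotate → (-2.73593,-4.55683) → ×s → (-5.72038,-9.52756) → (-5.72,-9.53)
v5: (2.5,4.5) → rotate → (-1.00176,-5.04940) → ×s → (-2.09451,-10.55746) → (-2.09,-10.56)
v6: (-3.5,4) → rotate → (4.55683,-2.73593) → ×s → (9.52756,-5.72038) → (9.53,-5.72)

Cross-section at z=5.25: (6.01,5.23) (-0.89,9.60) (-7.00,-5.55) (-5.72,-9.53) (-2.09,-10.56) (9.53,-5.72)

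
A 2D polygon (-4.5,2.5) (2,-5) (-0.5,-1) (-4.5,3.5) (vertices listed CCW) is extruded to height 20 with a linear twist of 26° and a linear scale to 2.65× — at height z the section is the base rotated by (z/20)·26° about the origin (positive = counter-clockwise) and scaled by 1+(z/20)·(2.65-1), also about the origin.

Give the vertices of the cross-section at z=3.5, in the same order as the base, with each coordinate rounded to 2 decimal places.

Cross-section at z=3.5: (-6.04,2.75) (3.08,-6.22) (-0.54,-1.34) (-6.14,4.04)

t = z/height = 3.5/20 = 0.175
s = 1 + (scale-1)·z/height = 1 + (2.65-1)·3.5/20 = 1.288750
θ = twist·z/height = 26°·3.5/20 = 4.5500° = 0.079412 rad
cos θ = 0.996848, sin θ = 0.079329 (intermediates below are computed at full precision and shown rounded to 5 d.p.)
v1: (-4.5,2.5) → rotate → (-4.68414,2.13514) → ×s → (-6.03669,2.75166) → (-6.04,2.75)
v2: (2,-5) → rotate → (2.39034,-4.82558) → ×s → (3.08055,-6.21897) → (3.08,-6.22)
v3: (-0.5,-1) → rotate → (-0.41910,-1.03651) → ×s → (-0.54011,-1.33581) → (-0.54,-1.34)
v4: (-4.5,3.5) → rotate → (-4.76347,3.13199) → ×s → (-6.13892,4.03635) → (-6.14,4.04)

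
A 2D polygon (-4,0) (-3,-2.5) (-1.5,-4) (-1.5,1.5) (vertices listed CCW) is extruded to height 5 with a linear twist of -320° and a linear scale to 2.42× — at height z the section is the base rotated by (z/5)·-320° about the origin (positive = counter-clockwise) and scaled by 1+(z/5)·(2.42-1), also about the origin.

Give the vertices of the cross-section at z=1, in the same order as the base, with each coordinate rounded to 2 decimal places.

Cross-section at z=1: (-2.25,4.62) (-4.57,2.05) (-5.46,-0.52) (0.89,2.58)

t = z/height = 1/5 = 0.2
s = 1 + (scale-1)·z/height = 1 + (2.42-1)·1/5 = 1.284000
θ = twist·z/height = -320°·1/5 = -64.0000° = -1.117011 rad
cos θ = 0.438371, sin θ = -0.898794 (intermediates below are computed at full precision and shown rounded to 5 d.p.)
v1: (-4,0) → rotate → (-1.75348,3.59518) → ×s → (-2.25147,4.61621) → (-2.25,4.62)
v2: (-3,-2.5) → rotate → (-3.56210,1.60045) → ×s → (-4.57373,2.05498) → (-4.57,2.05)
v3: (-1.5,-4) → rotate → (-4.25273,-0.40529) → ×s → (-5.46051,-0.52040) → (-5.46,-0.52)
v4: (-1.5,1.5) → rotate → (0.69063,2.00575) → ×s → (0.88677,2.57538) → (0.89,2.58)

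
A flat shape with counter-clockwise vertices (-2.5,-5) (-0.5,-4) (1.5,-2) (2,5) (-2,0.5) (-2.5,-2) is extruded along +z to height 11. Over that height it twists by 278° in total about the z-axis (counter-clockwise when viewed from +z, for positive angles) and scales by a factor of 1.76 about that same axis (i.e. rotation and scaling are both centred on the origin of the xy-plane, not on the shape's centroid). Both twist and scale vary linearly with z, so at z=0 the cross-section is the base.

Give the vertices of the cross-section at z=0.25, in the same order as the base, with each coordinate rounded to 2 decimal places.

Cross-section at z=0.25: (-1.97,-5.34) (-0.06,-4.10) (1.74,-1.85) (1.46,5.28) (-2.08,0.28) (-2.30,-2.30)

t = z/height = 0.25/11 = 0.0227273
s = 1 + (scale-1)·z/height = 1 + (1.76-1)·0.25/11 = 1.017273
θ = twist·z/height = 278°·0.25/11 = 6.3182° = 0.110273 rad
cos θ = 0.993926, sin θ = 0.110050 (intermediates below are computed at full precision and shown rounded to 5 d.p.)
v1: (-2.5,-5) → rotate → (-1.93457,-5.24475) → ×s → (-1.96798,-5.33535) → (-1.97,-5.34)
v2: (-0.5,-4) → rotate → (-0.05676,-4.03073) → ×s → (-0.05774,-4.10035) → (-0.06,-4.10)
v3: (1.5,-2) → rotate → (1.71099,-1.82278) → ×s → (1.74054,-1.85426) → (1.74,-1.85)
v4: (2,5) → rotate → (1.43760,5.18973) → ×s → (1.46243,5.27937) → (1.46,5.28)
v5: (-2,0.5) → rotate → (-2.04288,0.27686) → ×s → (-2.07816,0.28165) → (-2.08,0.28)
v6: (-2.5,-2) → rotate → (-2.26472,-2.26298) → ×s → (-2.30383,-2.30206) → (-2.30,-2.30)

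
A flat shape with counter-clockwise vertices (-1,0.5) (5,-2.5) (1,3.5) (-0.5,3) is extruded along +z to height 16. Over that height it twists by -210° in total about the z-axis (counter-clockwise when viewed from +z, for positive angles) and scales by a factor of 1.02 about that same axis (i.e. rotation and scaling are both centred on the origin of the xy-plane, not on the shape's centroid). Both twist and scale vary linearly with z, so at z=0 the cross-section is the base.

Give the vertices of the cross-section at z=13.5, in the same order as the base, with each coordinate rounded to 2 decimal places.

t = z/height = 13.5/16 = 0.84375
s = 1 + (scale-1)·z/height = 1 + (1.02-1)·13.5/16 = 1.016875
θ = twist·z/height = -210°·13.5/16 = -177.1875° = -3.092505 rad
cos θ = -0.998795, sin θ = -0.049068 (intermediates below are computed at full precision and shown rounded to 5 d.p.)
v1: (-1,0.5) → rotate → (1.02333,-0.45033) → ×s → (1.04060,-0.45793) → (1.04,-0.46)
v2: (5,-2.5) → rotate → (-5.11665,2.25165) → ×s → (-5.20299,2.28965) → (-5.20,2.29)
v3: (1,3.5) → rotate → (-0.82706,-3.54485) → ×s → (-0.84102,-3.60467) → (-0.84,-3.60)
v4: (-0.5,3) → rotate → (0.64660,-2.97185) → ×s → (0.65751,-3.02200) → (0.66,-3.02)

Cross-section at z=13.5: (1.04,-0.46) (-5.20,2.29) (-0.84,-3.60) (0.66,-3.02)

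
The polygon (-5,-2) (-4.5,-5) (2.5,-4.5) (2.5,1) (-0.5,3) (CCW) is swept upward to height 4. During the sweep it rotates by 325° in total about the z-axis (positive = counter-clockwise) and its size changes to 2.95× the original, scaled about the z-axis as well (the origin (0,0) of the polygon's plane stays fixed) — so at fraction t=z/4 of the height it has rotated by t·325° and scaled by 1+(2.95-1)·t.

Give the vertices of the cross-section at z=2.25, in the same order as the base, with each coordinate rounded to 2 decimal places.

Cross-section at z=2.25: (10.27,4.70) (8.91,10.93) (-5.70,9.17) (-5.13,-2.35) (1.36,-6.23)

t = z/height = 2.25/4 = 0.5625
s = 1 + (scale-1)·z/height = 1 + (2.95-1)·2.25/4 = 2.096875
θ = twist·z/height = 325°·2.25/4 = 182.8125° = 3.190680 rad
cos θ = -0.998795, sin θ = -0.049068 (intermediates below are computed at full precision and shown rounded to 5 d.p.)
v1: (-5,-2) → rotate → (4.89584,2.24293) → ×s → (10.26597,4.70314) → (10.27,4.70)
v2: (-4.5,-5) → rotate → (4.24924,5.21478) → ×s → (8.91013,10.93475) → (8.91,10.93)
v3: (2.5,-4.5) → rotate → (-2.71779,4.37191) → ×s → (-5.69887,9.16735) → (-5.70,9.17)
v4: (2.5,1) → rotate → (-2.44792,-1.12146) → ×s → (-5.13298,-2.35157) → (-5.13,-2.35)
v5: (-0.5,3) → rotate → (0.64660,-2.97185) → ×s → (1.35584,-6.23160) → (1.36,-6.23)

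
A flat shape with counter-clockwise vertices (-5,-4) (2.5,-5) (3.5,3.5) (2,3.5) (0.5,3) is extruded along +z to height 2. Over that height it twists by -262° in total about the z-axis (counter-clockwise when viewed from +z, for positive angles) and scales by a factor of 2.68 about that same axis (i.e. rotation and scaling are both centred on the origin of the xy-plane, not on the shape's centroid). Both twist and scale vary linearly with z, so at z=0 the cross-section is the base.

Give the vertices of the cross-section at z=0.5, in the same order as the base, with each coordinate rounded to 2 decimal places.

Cross-section at z=0.5: (-8.11,4.11) (-4.99,-6.17) (6.58,-2.46) (5.70,-0.52) (4.17,1.12)

t = z/height = 0.5/2 = 0.25
s = 1 + (scale-1)·z/height = 1 + (2.68-1)·0.5/2 = 1.420000
θ = twist·z/height = -262°·0.5/2 = -65.5000° = -1.143191 rad
cos θ = 0.414693, sin θ = -0.909961 (intermediates below are computed at full precision and shown rounded to 5 d.p.)
v1: (-5,-4) → rotate → (-5.71331,2.89103) → ×s → (-8.11290,4.10527) → (-8.11,4.11)
v2: (2.5,-5) → rotate → (-3.51307,-4.34837) → ×s → (-4.98856,-6.17468) → (-4.99,-6.17)
v3: (3.5,3.5) → rotate → (4.63629,-1.73344) → ×s → (6.58353,-2.46148) → (6.58,-2.46)
v4: (2,3.5) → rotate → (4.01425,-0.36850) → ×s → (5.70024,-0.52326) → (5.70,-0.52)
v5: (0.5,3) → rotate → (2.93723,0.78910) → ×s → (4.17087,1.12052) → (4.17,1.12)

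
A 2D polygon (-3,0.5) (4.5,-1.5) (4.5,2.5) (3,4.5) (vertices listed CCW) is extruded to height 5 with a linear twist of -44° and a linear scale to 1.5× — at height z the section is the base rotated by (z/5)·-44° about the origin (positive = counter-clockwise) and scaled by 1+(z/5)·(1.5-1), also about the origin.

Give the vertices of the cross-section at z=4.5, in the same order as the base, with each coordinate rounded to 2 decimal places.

Cross-section at z=4.5: (-2.89,3.33) (3.64,-5.84) (7.34,-1.37) (7.51,2.25)

t = z/height = 4.5/5 = 0.9
s = 1 + (scale-1)·z/height = 1 + (1.5-1)·4.5/5 = 1.450000
θ = twist·z/height = -44°·4.5/5 = -39.6000° = -0.691150 rad
cos θ = 0.770513, sin θ = -0.637424 (intermediates below are computed at full precision and shown rounded to 5 d.p.)
v1: (-3,0.5) → rotate → (-1.99283,2.29753) → ×s → (-2.88960,3.33142) → (-2.89,3.33)
v2: (4.5,-1.5) → rotate → (2.51117,-4.02418) → ×s → (3.64120,-5.83506) → (3.64,-5.84)
v3: (4.5,2.5) → rotate → (5.06087,-0.94212) → ×s → (7.33826,-1.36608) → (7.34,-1.37)
v4: (3,4.5) → rotate → (5.17995,1.55504) → ×s → (7.51092,2.25480) → (7.51,2.25)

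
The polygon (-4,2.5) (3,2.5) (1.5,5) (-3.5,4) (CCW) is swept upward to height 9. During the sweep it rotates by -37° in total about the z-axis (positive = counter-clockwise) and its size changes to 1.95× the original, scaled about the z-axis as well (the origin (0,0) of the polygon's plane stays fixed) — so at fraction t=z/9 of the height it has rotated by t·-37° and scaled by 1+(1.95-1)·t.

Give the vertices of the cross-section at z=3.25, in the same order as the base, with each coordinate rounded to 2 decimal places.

Cross-section at z=3.25: (-4.45,4.51) (4.70,2.34) (3.51,6.07) (-3.33,6.31)

t = z/height = 3.25/9 = 0.361111
s = 1 + (scale-1)·z/height = 1 + (1.95-1)·3.25/9 = 1.343056
θ = twist·z/height = -37°·3.25/9 = -13.3611° = -0.233195 rad
cos θ = 0.972933, sin θ = -0.231088 (intermediates below are computed at full precision and shown rounded to 5 d.p.)
v1: (-4,2.5) → rotate → (-3.31401,3.35668) → ×s → (-4.45090,4.50821) → (-4.45,4.51)
v2: (3,2.5) → rotate → (3.49652,1.73907) → ×s → (4.69602,2.33567) → (4.70,2.34)
v3: (1.5,5) → rotate → (2.61484,4.51803) → ×s → (3.51187,6.06797) → (3.51,6.07)
v4: (-3.5,4) → rotate → (-2.48091,4.70054) → ×s → (-3.33201,6.31308) → (-3.33,6.31)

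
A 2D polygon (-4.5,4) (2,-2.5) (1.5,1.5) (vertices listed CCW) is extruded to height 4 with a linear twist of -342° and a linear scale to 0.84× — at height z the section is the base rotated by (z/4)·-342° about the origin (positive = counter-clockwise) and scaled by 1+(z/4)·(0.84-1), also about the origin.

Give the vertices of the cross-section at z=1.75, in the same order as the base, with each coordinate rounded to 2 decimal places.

t = z/height = 1.75/4 = 0.4375
s = 1 + (scale-1)·z/height = 1 + (0.84-1)·1.75/4 = 0.930000
θ = twist·z/height = -342°·1.75/4 = -149.6250° = -2.611449 rad
cos θ = -0.862734, sin θ = -0.505657 (intermediates below are computed at full precision and shown rounded to 5 d.p.)
v1: (-4.5,4) → rotate → (5.90493,-1.17548) → ×s → (5.49159,-1.09320) → (5.49,-1.09)
v2: (2,-2.5) → rotate → (-2.98961,1.14552) → ×s → (-2.78034,1.06533) → (-2.78,1.07)
v3: (1.5,1.5) → rotate → (-0.53562,-2.05259) → ×s → (-0.49812,-1.90891) → (-0.50,-1.91)

Cross-section at z=1.75: (5.49,-1.09) (-2.78,1.07) (-0.50,-1.91)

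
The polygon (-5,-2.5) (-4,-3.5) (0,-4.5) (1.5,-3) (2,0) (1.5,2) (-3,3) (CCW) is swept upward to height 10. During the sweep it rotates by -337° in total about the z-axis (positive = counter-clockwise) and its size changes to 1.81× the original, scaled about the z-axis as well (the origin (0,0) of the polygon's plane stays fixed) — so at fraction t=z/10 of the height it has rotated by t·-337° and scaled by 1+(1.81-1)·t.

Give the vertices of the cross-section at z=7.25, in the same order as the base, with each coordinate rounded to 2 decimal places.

Cross-section at z=7.25: (7.01,-5.43) (7.76,-3.32) (6.44,3.09) (3.26,4.21) (-1.38,2.86) (-3.89,0.77) (-2.23,-6.35)

t = z/height = 7.25/10 = 0.725
s = 1 + (scale-1)·z/height = 1 + (1.81-1)·7.25/10 = 1.587250
θ = twist·z/height = -337°·7.25/10 = -244.3250° = -4.264276 rad
cos θ = -0.433266, sin θ = 0.901266 (intermediates below are computed at full precision and shown rounded to 5 d.p.)
v1: (-5,-2.5) → rotate → (4.41949,-3.42317) → ×s → (7.01484,-5.43342) → (7.01,-5.43)
v2: (-4,-3.5) → rotate → (4.88750,-2.08863) → ×s → (7.75768,-3.31518) → (7.76,-3.32)
v3: (0,-4.5) → rotate → (4.05570,1.94970) → ×s → (6.43741,3.09466) → (6.44,3.09)
v4: (1.5,-3) → rotate → (2.05390,2.65170) → ×s → (3.26005,4.20891) → (3.26,4.21)
v5: (2,0) → rotate → (-0.86653,1.80253) → ×s → (-1.37540,2.86107) → (-1.38,2.86)
v6: (1.5,2) → rotate → (-2.45243,0.48537) → ×s → (-3.89262,0.77040) → (-3.89,0.77)
v7: (-3,3) → rotate → (-1.40400,-4.00360) → ×s → (-2.22850,-6.35471) → (-2.23,-6.35)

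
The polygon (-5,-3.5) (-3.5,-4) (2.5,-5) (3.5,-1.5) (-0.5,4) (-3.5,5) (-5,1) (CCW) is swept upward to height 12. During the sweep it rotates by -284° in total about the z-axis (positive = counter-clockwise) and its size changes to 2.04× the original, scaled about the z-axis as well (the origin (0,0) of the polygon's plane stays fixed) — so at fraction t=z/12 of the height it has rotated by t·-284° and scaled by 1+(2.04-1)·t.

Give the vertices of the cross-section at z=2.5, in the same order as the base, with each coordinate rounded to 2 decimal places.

Cross-section at z=2.5: (-6.77,3.04) (-6.36,1.16) (-3.66,-5.73) (0.62,-4.59) (3.87,3.02) (3.04,6.77) (-2.07,5.85)

t = z/height = 2.5/12 = 0.208333
s = 1 + (scale-1)·z/height = 1 + (2.04-1)·2.5/12 = 1.216667
θ = twist·z/height = -284°·2.5/12 = -59.1667° = -1.032653 rad
cos θ = 0.512543, sin θ = -0.858662 (intermediates below are computed at full precision and shown rounded to 5 d.p.)
v1: (-5,-3.5) → rotate → (-5.56803,2.49941) → ×s → (-6.77444,3.04095) → (-6.77,3.04)
v2: (-3.5,-4) → rotate → (-5.22855,0.95515) → ×s → (-6.36140,1.16209) → (-6.36,1.16)
v3: (2.5,-5) → rotate → (-3.01195,-4.70937) → ×s → (-3.66454,-5.72973) → (-3.66,-5.73)
v4: (3.5,-1.5) → rotate → (0.50591,-3.77413) → ×s → (0.61552,-4.59186) → (0.62,-4.59)
v5: (-0.5,4) → rotate → (3.17838,2.47950) → ×s → (3.86702,3.01673) → (3.87,3.02)
v6: (-3.5,5) → rotate → (2.49941,5.56803) → ×s → (3.04095,6.77444) → (3.04,6.77)
v7: (-5,1) → rotate → (-1.70405,4.80585) → ×s → (-2.07326,5.84712) → (-2.07,5.85)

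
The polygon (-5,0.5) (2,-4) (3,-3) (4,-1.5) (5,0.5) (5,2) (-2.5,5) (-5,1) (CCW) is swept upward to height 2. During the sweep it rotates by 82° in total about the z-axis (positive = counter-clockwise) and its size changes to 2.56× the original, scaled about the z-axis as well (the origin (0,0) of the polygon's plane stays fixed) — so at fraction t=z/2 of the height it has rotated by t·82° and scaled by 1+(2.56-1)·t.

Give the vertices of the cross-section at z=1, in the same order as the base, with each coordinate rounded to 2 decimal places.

Cross-section at z=1: (-7.30,-5.17) (7.36,-3.04) (7.53,-0.53) (7.13,2.66) (6.13,6.51) (4.38,8.53) (-9.20,3.80) (-7.88,-4.50)

t = z/height = 1/2 = 0.5
s = 1 + (scale-1)·z/height = 1 + (2.56-1)·1/2 = 1.780000
θ = twist·z/height = 82°·1/2 = 41.0000° = 0.715585 rad
cos θ = 0.754710, sin θ = 0.656059 (intermediates below are computed at full precision and shown rounded to 5 d.p.)
v1: (-5,0.5) → rotate → (-4.10158,-2.90294) → ×s → (-7.30081,-5.16723) → (-7.30,-5.17)
v2: (2,-4) → rotate → (4.13366,-1.70672) → ×s → (7.35791,-3.03796) → (7.36,-3.04)
v3: (3,-3) → rotate → (4.23231,-0.29595) → ×s → (7.53350,-0.52679) → (7.53,-0.53)
v4: (4,-1.5) → rotate → (4.00293,1.49217) → ×s → (7.12521,2.65607) → (7.13,2.66)
v5: (5,0.5) → rotate → (3.44552,3.65765) → ×s → (6.13302,6.51062) → (6.13,6.51)
v6: (5,2) → rotate → (2.46143,4.78971) → ×s → (4.38135,8.52569) → (4.38,8.53)
v7: (-2.5,5) → rotate → (-5.16707,2.13340) → ×s → (-9.19738,3.79745) → (-9.20,3.80)
v8: (-5,1) → rotate → (-4.42961,-2.52559) → ×s → (-7.88470,-4.49554) → (-7.88,-4.50)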